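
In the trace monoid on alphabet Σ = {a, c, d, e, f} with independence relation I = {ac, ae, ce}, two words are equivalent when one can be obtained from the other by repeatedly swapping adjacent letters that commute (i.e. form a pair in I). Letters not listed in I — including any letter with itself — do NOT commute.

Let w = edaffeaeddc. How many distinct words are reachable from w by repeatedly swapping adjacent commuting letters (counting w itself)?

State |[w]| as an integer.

drop 0:e onto floor
drop 1:d onto {0:e}
drop 2:a onto {1:d}
drop 3:f onto {2:a}
drop 4:f onto {3:f}
drop 5:e onto {4:f}
drop 6:a onto {4:f}
drop 7:e onto {5:e}
drop 8:d onto {6:a, 7:e}
drop 9:d onto {8:d}
drop 10:c onto {9:d}
ground layer = {0:e}
drop-orders for the pieces not yet dropped (sum over which currently-grounded one goes next):
  1 to go: {10} 1
  2 to go: {9,10} 1
  3 to go: {8,9,10} 1
  4 to go: {6,8,9,10} 1  {7,8,9,10} 1
  5 to go: {5,7,8,9,10} 1  {6,7,8,9,10} 2
  6 to go: {5,6,7,8,9,10} 3
  7 to go: {4,5,6,7,8,9,10} 3
  8 to go: {3,4,5,6,7,8,9,10} 3
  9 to go: {2,3,4,5,6,7,8,9,10} 3
  if 0:e drops first: 3 orders

3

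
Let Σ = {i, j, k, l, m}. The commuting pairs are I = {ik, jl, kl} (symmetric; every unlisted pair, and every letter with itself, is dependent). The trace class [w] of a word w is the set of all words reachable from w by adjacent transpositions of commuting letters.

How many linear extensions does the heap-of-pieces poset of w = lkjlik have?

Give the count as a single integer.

16

#0=l has no predecessor
#1=k has no predecessor
#2=j depends on [1:k]
#3=l depends on [0:l]
#4=i depends on [2:j, 3:l]
#5=k depends on [2:j]
sources: [0:l, 1:k]
N(rest) = Σ N(rest − s) over sources s of rest; N(one piece) = 1:
  size 1 → [4]=1  [5]=1
  size 2 → [3,4]=1  [4,5]=2
  size 3 → [0,3,4]=1  [2,4,5]=2  [3,4,5]=3
  size 4 → [0,3,4,5]=4  [1,2,4,5]=2  [2,3,4,5]=5
  first=0(l) contributes 7
  first=1(k) contributes 9
|[w]| = 16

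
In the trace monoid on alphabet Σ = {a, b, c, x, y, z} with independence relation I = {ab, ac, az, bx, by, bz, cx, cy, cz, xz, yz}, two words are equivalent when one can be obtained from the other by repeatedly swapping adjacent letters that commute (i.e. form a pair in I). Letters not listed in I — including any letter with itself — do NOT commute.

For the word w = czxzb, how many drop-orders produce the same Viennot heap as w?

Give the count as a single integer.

drop 0:c onto floor
drop 1:z onto floor
drop 2:x onto floor
drop 3:z onto {1:z}
drop 4:b onto {0:c}
ground layer = {0:c, 1:z, 2:x}
drop-orders for the pieces not yet dropped (sum over which currently-grounded one goes next):
  1 to go: {2} 1  {3} 1  {4} 1
  2 to go: {0,4} 1  {1,3} 1  {2,3} 2  {2,4} 2  {3,4} 2
  3 to go: {0,2,4} 3  {0,3,4} 3  {1,2,3} 3  {1,3,4} 3  {2,3,4} 6
  if 0:c drops first: 12 orders
  if 1:z drops first: 12 orders
  if 2:x drops first: 6 orders
heap linearizations: 30

30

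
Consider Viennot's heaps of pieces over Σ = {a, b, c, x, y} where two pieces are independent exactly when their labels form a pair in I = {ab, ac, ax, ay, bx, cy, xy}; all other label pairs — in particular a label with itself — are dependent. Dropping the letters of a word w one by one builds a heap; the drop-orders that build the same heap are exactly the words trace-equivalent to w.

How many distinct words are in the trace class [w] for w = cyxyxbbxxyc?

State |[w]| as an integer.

drop 0:c onto floor
drop 1:y onto floor
drop 2:x onto {0:c}
drop 3:y onto {1:y}
drop 4:x onto {2:x}
drop 5:b onto {0:c, 3:y}
drop 6:b onto {5:b}
drop 7:x onto {4:x}
drop 8:x onto {7:x}
drop 9:y onto {6:b}
drop 10:c onto {6:b, 8:x}
ground layer = {0:c, 1:y}
drop-orders for the pieces not yet dropped (sum over which currently-grounded one goes next):
  1 to go: {9} 1  {10} 1
  2 to go: {8,10} 1  {9,10} 2
  3 to go: {6,9,10} 2  {7,8,10} 1  {8,9,10} 3
  4 to go: {4,7,8,10} 1  {5,6,9,10} 2  {6,8,9,10} 5  {7,8,9,10} 4
  5 to go: {2,4,7,8,10} 1  {3,5,6,9,10} 2  {4,7,8,9,10} 5  {5,6,8,9,10} 7  {6,7,8,9,10} 9
  6 to go: {1,3,5,6,9,10} 2  {2,4,7,8,9,10} 6  {3,5,6,8,9,10} 9  {4,6,7,8,9,10} 14  {5,6,7,8,9,10} 16
  7 to go: {1,3,5,6,8,9,10} 11  {2,4,6,7,8,9,10} 20  {3,5,6,7,8,9,10} 25  {4,5,6,7,8,9,10} 30
  8 to go: {1,3,5,6,7,8,9,10} 36  {2,4,5,6,7,8,9,10} 50  {3,4,5,6,7,8,9,10} 55
  9 to go: {0,2,4,5,6,7,8,9,10} 50  {1,3,4,5,6,7,8,9,10} 91  {2,3,4,5,6,7,8,9,10} 105
  if 0:c drops first: 196 orders
  if 1:y drops first: 155 orders
heap linearizations: 351

351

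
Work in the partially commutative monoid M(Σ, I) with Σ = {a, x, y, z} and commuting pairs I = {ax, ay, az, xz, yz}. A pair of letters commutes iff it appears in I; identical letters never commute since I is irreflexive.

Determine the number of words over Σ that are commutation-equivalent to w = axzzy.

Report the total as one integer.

30

0(a) covers ∅
1(x) covers ∅
2(z) covers ∅
3(z) covers 2:z
4(y) covers 1:x
floor of heap: 0:a, 1:x, 2:z
completions by unplaced set U, small U first (add the entries for U minus each lowest piece of U):
  |U|=1: {0}:1  {3}:1  {4}:1
  |U|=2: {0,3}:2  {0,4}:2  {1,4}:1  {2,3}:1  {3,4}:2
  |U|=3: {0,1,4}:3  {0,2,3}:3  {0,3,4}:6  {1,3,4}:3  {2,3,4}:3
  start at 0(a): 6
  start at 1(x): 12
  start at 2(z): 12
sum over floor = 30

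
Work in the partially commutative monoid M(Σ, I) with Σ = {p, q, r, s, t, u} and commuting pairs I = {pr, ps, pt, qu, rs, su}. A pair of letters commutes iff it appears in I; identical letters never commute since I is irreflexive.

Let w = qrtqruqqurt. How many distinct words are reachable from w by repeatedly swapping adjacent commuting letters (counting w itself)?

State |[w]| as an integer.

6

#0=q has no predecessor
#1=r depends on [0:q]
#2=t depends on [1:r]
#3=q depends on [2:t]
#4=r depends on [3:q]
#5=u depends on [4:r]
#6=q depends on [4:r]
#7=q depends on [6:q]
#8=u depends on [5:u]
#9=r depends on [7:q, 8:u]
#10=t depends on [9:r]
sources: [0:q]
N(rest) = Σ N(rest − s) over sources s of rest; N(one piece) = 1:
  size 1 → [10]=1
  size 2 → [9,10]=1
  size 3 → [7,9,10]=1  [8,9,10]=1
  size 4 → [5,8,9,10]=1  [6,7,9,10]=1  [7,8,9,10]=2
  size 5 → [5,7,8,9,10]=3  [6,7,8,9,10]=3
  size 6 → [5,6,7,8,9,10]=6
  size 7 → [4,5,6,7,8,9,10]=6
  size 8 → [3,4,5,6,7,8,9,10]=6
  size 9 → [2,3,4,5,6,7,8,9,10]=6
  first=0(q) contributes 6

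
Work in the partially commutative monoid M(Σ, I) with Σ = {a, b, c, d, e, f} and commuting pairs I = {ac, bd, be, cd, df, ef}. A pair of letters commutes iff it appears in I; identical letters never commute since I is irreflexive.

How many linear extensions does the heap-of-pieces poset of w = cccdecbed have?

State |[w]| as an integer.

drop 0:c onto floor
drop 1:c onto {0:c}
drop 2:c onto {1:c}
drop 3:d onto floor
drop 4:e onto {2:c, 3:d}
drop 5:c onto {4:e}
drop 6:b onto {5:c}
drop 7:e onto {5:c}
drop 8:d onto {7:e}
ground layer = {0:c, 3:d}
drop-orders for the pieces not yet dropped (sum over which currently-grounded one goes next):
  1 to go: {6} 1  {8} 1
  2 to go: {6,8} 2  {7,8} 1
  3 to go: {6,7,8} 3
  4 to go: {5,6,7,8} 3
  5 to go: {4,5,6,7,8} 3
  6 to go: {2,4,5,6,7,8} 3  {3,4,5,6,7,8} 3
  7 to go: {1,2,4,5,6,7,8} 3  {2,3,4,5,6,7,8} 6
  if 0:c drops first: 9 orders
  if 3:d drops first: 3 orders
heap linearizations: 12

12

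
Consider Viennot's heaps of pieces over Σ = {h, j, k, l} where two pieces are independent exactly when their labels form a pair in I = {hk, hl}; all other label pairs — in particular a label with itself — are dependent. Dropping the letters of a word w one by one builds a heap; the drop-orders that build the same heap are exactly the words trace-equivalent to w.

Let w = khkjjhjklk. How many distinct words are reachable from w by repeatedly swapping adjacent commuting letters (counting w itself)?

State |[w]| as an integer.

0(k) covers ∅
1(h) covers ∅
2(k) covers 0:k
3(j) covers 1:h, 2:k
4(j) covers 3:j
5(h) covers 4:j
6(j) covers 5:h
7(k) covers 6:j
8(l) covers 7:k
9(k) covers 8:l
floor of heap: 0:k, 1:h
completions by unplaced set U, small U first (add the entries for U minus each lowest piece of U):
  |U|=1: {9}:1
  |U|=2: {8,9}:1
  |U|=3: {7,8,9}:1
  |U|=4: {6,7,8,9}:1
  |U|=5: {5,6,7,8,9}:1
  |U|=6: {4,5,6,7,8,9}:1
  |U|=7: {3,4,5,6,7,8,9}:1
  |U|=8: {1,3,4,5,6,7,8,9}:1  {2,3,4,5,6,7,8,9}:1
  start at 0(k): 2
  start at 1(h): 1
sum over floor = 3

3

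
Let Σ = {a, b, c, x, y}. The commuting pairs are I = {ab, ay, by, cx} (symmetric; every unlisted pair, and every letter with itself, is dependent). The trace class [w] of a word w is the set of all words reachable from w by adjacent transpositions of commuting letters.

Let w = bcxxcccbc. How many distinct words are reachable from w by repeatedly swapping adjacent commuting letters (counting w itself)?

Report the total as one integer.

#0=b has no predecessor
#1=c depends on [0:b]
#2=x depends on [0:b]
#3=x depends on [2:x]
#4=c depends on [1:c]
#5=c depends on [4:c]
#6=c depends on [5:c]
#7=b depends on [3:x, 6:c]
#8=c depends on [7:b]
sources: [0:b]
N(rest) = Σ N(rest − s) over sources s of rest; N(one piece) = 1:
  size 1 → [8]=1
  size 2 → [7,8]=1
  size 3 → [3,7,8]=1  [6,7,8]=1
  size 4 → [2,3,7,8]=1  [3,6,7,8]=2  [5,6,7,8]=1
  size 5 → [2,3,6,7,8]=3  [3,5,6,7,8]=3  [4,5,6,7,8]=1
  size 6 → [1,4,5,6,7,8]=1  [2,3,5,6,7,8]=6  [3,4,5,6,7,8]=4
  size 7 → [1,3,4,5,6,7,8]=5  [2,3,4,5,6,7,8]=10
  first=0(b) contributes 15

15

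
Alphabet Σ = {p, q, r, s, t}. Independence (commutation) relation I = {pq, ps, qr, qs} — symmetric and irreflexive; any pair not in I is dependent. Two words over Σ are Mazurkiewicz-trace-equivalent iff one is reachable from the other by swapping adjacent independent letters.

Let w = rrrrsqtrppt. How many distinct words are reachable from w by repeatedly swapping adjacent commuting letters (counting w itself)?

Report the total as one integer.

6

drop 0:r onto floor
drop 1:r onto {0:r}
drop 2:r onto {1:r}
drop 3:r onto {2:r}
drop 4:s onto {3:r}
drop 5:q onto floor
drop 6:t onto {4:s, 5:q}
drop 7:r onto {6:t}
drop 8:p onto {7:r}
drop 9:p onto {8:p}
drop 10:t onto {9:p}
ground layer = {0:r, 5:q}
drop-orders for the pieces not yet dropped (sum over which currently-grounded one goes next):
  1 to go: {10} 1
  2 to go: {9,10} 1
  3 to go: {8,9,10} 1
  4 to go: {7,8,9,10} 1
  5 to go: {6,7,8,9,10} 1
  6 to go: {4,6,7,8,9,10} 1  {5,6,7,8,9,10} 1
  7 to go: {3,4,6,7,8,9,10} 1  {4,5,6,7,8,9,10} 2
  8 to go: {2,3,4,6,7,8,9,10} 1  {3,4,5,6,7,8,9,10} 3
  9 to go: {1,2,3,4,6,7,8,9,10} 1  {2,3,4,5,6,7,8,9,10} 4
  if 0:r drops first: 5 orders
  if 5:q drops first: 1 orders
heap linearizations: 6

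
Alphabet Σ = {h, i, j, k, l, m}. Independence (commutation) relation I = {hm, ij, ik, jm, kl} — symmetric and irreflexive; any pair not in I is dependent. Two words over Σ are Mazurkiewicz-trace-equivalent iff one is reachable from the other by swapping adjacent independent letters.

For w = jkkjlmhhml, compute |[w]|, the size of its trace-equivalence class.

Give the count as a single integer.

0(j) covers ∅
1(k) covers 0:j
2(k) covers 1:k
3(j) covers 2:k
4(l) covers 3:j
5(m) covers 4:l
6(h) covers 4:l
7(h) covers 6:h
8(m) covers 5:m
9(l) covers 7:h, 8:m
floor of heap: 0:j
completions by unplaced set U, small U first (add the entries for U minus each lowest piece of U):
  |U|=1: {9}:1
  |U|=2: {7,9}:1  {8,9}:1
  |U|=3: {5,8,9}:1  {6,7,9}:1  {7,8,9}:2
  |U|=4: {5,7,8,9}:3  {6,7,8,9}:3
  |U|=5: {5,6,7,8,9}:6
  |U|=6: {4,5,6,7,8,9}:6
  |U|=7: {3,4,5,6,7,8,9}:6
  |U|=8: {2,3,4,5,6,7,8,9}:6
  start at 0(j): 6

6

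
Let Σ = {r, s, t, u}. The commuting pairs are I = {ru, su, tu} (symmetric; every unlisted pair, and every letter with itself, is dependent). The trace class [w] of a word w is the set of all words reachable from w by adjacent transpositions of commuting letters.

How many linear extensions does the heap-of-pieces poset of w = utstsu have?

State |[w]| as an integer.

0(u) covers ∅
1(t) covers ∅
2(s) covers 1:t
3(t) covers 2:s
4(s) covers 3:t
5(u) covers 0:u
floor of heap: 0:u, 1:t
completions by unplaced set U, small U first (add the entries for U minus each lowest piece of U):
  |U|=1: {4}:1  {5}:1
  |U|=2: {0,5}:1  {3,4}:1  {4,5}:2
  |U|=3: {0,4,5}:3  {2,3,4}:1  {3,4,5}:3
  |U|=4: {0,3,4,5}:6  {1,2,3,4}:1  {2,3,4,5}:4
  start at 0(u): 5
  start at 1(t): 10
sum over floor = 15

15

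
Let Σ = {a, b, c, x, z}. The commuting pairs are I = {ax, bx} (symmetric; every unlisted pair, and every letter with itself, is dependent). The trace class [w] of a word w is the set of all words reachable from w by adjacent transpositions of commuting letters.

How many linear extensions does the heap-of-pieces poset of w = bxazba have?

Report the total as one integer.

3

drop 0:b onto floor
drop 1:x onto floor
drop 2:a onto {0:b}
drop 3:z onto {1:x, 2:a}
drop 4:b onto {3:z}
drop 5:a onto {4:b}
ground layer = {0:b, 1:x}
drop-orders for the pieces not yet dropped (sum over which currently-grounded one goes next):
  1 to go: {5} 1
  2 to go: {4,5} 1
  3 to go: {3,4,5} 1
  4 to go: {1,3,4,5} 1  {2,3,4,5} 1
  if 0:b drops first: 2 orders
  if 1:x drops first: 1 orders
heap linearizations: 3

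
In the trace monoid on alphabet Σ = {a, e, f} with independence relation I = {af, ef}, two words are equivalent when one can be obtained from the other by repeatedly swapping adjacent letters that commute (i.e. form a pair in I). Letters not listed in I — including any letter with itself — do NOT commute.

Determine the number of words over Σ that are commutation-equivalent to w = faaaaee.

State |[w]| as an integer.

drop 0:f onto floor
drop 1:a onto floor
drop 2:a onto {1:a}
drop 3:a onto {2:a}
drop 4:a onto {3:a}
drop 5:e onto {4:a}
drop 6:e onto {5:e}
ground layer = {0:f, 1:a}
drop-orders for the pieces not yet dropped (sum over which currently-grounded one goes next):
  1 to go: {0} 1  {6} 1
  2 to go: {0,6} 2  {5,6} 1
  3 to go: {0,5,6} 3  {4,5,6} 1
  4 to go: {0,4,5,6} 4  {3,4,5,6} 1
  5 to go: {0,3,4,5,6} 5  {2,3,4,5,6} 1
  if 0:f drops first: 1 orders
  if 1:a drops first: 6 orders
heap linearizations: 7

7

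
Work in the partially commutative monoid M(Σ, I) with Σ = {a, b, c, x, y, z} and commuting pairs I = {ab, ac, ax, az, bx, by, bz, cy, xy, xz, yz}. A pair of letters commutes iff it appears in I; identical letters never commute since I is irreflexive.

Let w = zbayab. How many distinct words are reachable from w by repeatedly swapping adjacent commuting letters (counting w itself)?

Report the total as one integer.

60

#0=z has no predecessor
#1=b has no predecessor
#2=a has no predecessor
#3=y depends on [2:a]
#4=a depends on [3:y]
#5=b depends on [1:b]
sources: [0:z, 1:b, 2:a]
N(rest) = Σ N(rest − s) over sources s of rest; N(one piece) = 1:
  size 1 → [0]=1  [4]=1  [5]=1
  size 2 → [0,4]=2  [0,5]=2  [1,5]=1  [3,4]=1  [4,5]=2
  size 3 → [0,1,5]=3  [0,3,4]=3  [0,4,5]=6  [1,4,5]=3  [2,3,4]=1  [3,4,5]=3
  size 4 → [0,1,4,5]=12  [0,2,3,4]=4  [0,3,4,5]=12  [1,3,4,5]=6  [2,3,4,5]=4
  first=0(z) contributes 10
  first=1(b) contributes 20
  first=2(a) contributes 30
|[w]| = 60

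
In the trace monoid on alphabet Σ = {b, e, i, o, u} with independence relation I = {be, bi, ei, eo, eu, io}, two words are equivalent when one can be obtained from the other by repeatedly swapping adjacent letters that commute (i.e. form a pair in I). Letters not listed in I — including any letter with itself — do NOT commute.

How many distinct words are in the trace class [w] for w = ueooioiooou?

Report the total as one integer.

308

drop 0:u onto floor
drop 1:e onto floor
drop 2:o onto {0:u}
drop 3:o onto {2:o}
drop 4:i onto {0:u}
drop 5:o onto {3:o}
drop 6:i onto {4:i}
drop 7:o onto {5:o}
drop 8:o onto {7:o}
drop 9:o onto {8:o}
drop 10:u onto {6:i, 9:o}
ground layer = {0:u, 1:e}
drop-orders for the pieces not yet dropped (sum over which currently-grounded one goes next):
  1 to go: {1} 1  {10} 1
  2 to go: {1,10} 2  {6,10} 1  {9,10} 1
  3 to go: {1,6,10} 3  {1,9,10} 3  {4,6,10} 1  {6,9,10} 2  {8,9,10} 1
  4 to go: {1,4,6,10} 4  {1,6,9,10} 8  {1,8,9,10} 4  {4,6,9,10} 3  {6,8,9,10} 3  {7,8,9,10} 1
  5 to go: {1,4,6,9,10} 15  {1,6,8,9,10} 15  {1,7,8,9,10} 5  {4,6,8,9,10} 6  {5,7,8,9,10} 1  {6,7,8,9,10} 4
  6 to go: {1,4,6,8,9,10} 36  {1,5,7,8,9,10} 6  {1,6,7,8,9,10} 24  {3,5,7,8,9,10} 1  {4,6,7,8,9,10} 10  {5,6,7,8,9,10} 5
  7 to go: {1,3,5,7,8,9,10} 7  {1,4,6,7,8,9,10} 70  {1,5,6,7,8,9,10} 35  {2,3,5,7,8,9,10} 1  {3,5,6,7,8,9,10} 6  {4,5,6,7,8,9,10} 15
  8 to go: {1,2,3,5,7,8,9,10} 8  {1,3,5,6,7,8,9,10} 48  {1,4,5,6,7,8,9,10} 120  {2,3,5,6,7,8,9,10} 7  {3,4,5,6,7,8,9,10} 21
  9 to go: {1,2,3,5,6,7,8,9,10} 63  {1,3,4,5,6,7,8,9,10} 189  {2,3,4,5,6,7,8,9,10} 28
  if 0:u drops first: 280 orders
  if 1:e drops first: 28 orders
heap linearizations: 308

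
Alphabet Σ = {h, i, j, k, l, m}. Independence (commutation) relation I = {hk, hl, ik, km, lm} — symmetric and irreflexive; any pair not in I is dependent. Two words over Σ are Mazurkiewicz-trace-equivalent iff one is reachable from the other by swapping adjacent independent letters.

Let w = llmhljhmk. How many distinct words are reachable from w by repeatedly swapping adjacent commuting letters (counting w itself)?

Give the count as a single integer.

drop 0:l onto floor
drop 1:l onto {0:l}
drop 2:m onto floor
drop 3:h onto {2:m}
drop 4:l onto {1:l}
drop 5:j onto {3:h, 4:l}
drop 6:h onto {5:j}
drop 7:m onto {6:h}
drop 8:k onto {5:j}
ground layer = {0:l, 2:m}
drop-orders for the pieces not yet dropped (sum over which currently-grounded one goes next):
  1 to go: {7} 1  {8} 1
  2 to go: {6,7} 1  {7,8} 2
  3 to go: {6,7,8} 3
  4 to go: {5,6,7,8} 3
  5 to go: {3,5,6,7,8} 3  {4,5,6,7,8} 3
  6 to go: {1,4,5,6,7,8} 3  {2,3,5,6,7,8} 3  {3,4,5,6,7,8} 6
  7 to go: {0,1,4,5,6,7,8} 3  {1,3,4,5,6,7,8} 9  {2,3,4,5,6,7,8} 9
  if 0:l drops first: 18 orders
  if 2:m drops first: 12 orders
heap linearizations: 30

30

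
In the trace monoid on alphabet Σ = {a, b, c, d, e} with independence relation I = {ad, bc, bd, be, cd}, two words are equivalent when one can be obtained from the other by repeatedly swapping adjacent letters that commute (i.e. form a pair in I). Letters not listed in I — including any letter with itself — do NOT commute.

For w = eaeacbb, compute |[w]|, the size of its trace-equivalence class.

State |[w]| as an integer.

3

0(e) covers ∅
1(a) covers 0:e
2(e) covers 1:a
3(a) covers 2:e
4(c) covers 3:a
5(b) covers 3:a
6(b) covers 5:b
floor of heap: 0:e
completions by unplaced set U, small U first (add the entries for U minus each lowest piece of U):
  |U|=1: {4}:1  {6}:1
  |U|=2: {4,6}:2  {5,6}:1
  |U|=3: {4,5,6}:3
  |U|=4: {3,4,5,6}:3
  |U|=5: {2,3,4,5,6}:3
  start at 0(e): 3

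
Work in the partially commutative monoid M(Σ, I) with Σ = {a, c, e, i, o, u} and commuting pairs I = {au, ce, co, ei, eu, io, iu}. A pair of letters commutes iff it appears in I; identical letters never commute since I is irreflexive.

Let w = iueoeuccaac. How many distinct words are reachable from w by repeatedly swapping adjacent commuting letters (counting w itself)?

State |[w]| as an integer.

#0=i has no predecessor
#1=u has no predecessor
#2=e has no predecessor
#3=o depends on [1:u, 2:e]
#4=e depends on [3:o]
#5=u depends on [3:o]
#6=c depends on [0:i, 5:u]
#7=c depends on [6:c]
#8=a depends on [4:e, 7:c]
#9=a depends on [8:a]
#10=c depends on [9:a]
sources: [0:i, 1:u, 2:e]
N(rest) = Σ N(rest − s) over sources s of rest; N(one piece) = 1:
  size 1 → [10]=1
  size 2 → [9,10]=1
  size 3 → [8,9,10]=1
  size 4 → [4,8,9,10]=1  [7,8,9,10]=1
  size 5 → [4,7,8,9,10]=2  [6,7,8,9,10]=1
  size 6 → [0,6,7,8,9,10]=1  [4,6,7,8,9,10]=3  [5,6,7,8,9,10]=1
  size 7 → [0,4,6,7,8,9,10]=4  [0,5,6,7,8,9,10]=2  [4,5,6,7,8,9,10]=4
  size 8 → [0,4,5,6,7,8,9,10]=10  [3,4,5,6,7,8,9,10]=4
  size 9 → [0,3,4,5,6,7,8,9,10]=14  [1,3,4,5,6,7,8,9,10]=4  [2,3,4,5,6,7,8,9,10]=4
  first=0(i) contributes 8
  first=1(u) contributes 18
  first=2(e) contributes 18
|[w]| = 44

44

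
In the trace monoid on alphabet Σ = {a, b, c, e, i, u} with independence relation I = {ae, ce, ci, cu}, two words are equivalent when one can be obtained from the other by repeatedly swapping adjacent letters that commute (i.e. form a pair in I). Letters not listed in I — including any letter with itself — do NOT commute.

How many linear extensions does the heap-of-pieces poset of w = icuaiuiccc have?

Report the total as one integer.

piece 0:i — minimal
piece 1:c — minimal
piece 2:u rests on {0:i}
piece 3:a rests on {1:c, 2:u}
piece 4:i rests on {3:a}
piece 5:u rests on {4:i}
piece 6:i rests on {5:u}
piece 7:c rests on {3:a}
piece 8:c rests on {7:c}
piece 9:c rests on {8:c}
minimal pieces: {0:i, 1:c}
ways to finish when only these pieces remain (= sum over removing one remaining piece with nothing left below it):
  1 left: {6}→1  {9}→1
  2 left: {5,6}→1  {6,9}→2  {8,9}→1
  3 left: {4,5,6}→1  {5,6,9}→3  {6,8,9}→3  {7,8,9}→1
  4 left: {4,5,6,9}→4  {5,6,8,9}→6  {6,7,8,9}→4
  5 left: {4,5,6,8,9}→10  {5,6,7,8,9}→10
  6 left: {4,5,6,7,8,9}→20
  7 left: {3,4,5,6,7,8,9}→20
  8 left: {1,3,4,5,6,7,8,9}→20  {2,3,4,5,6,7,8,9}→20
  placing 0:i first → 40 extensions
  placing 1:c first → 20 extensions
total linear extensions = 60

60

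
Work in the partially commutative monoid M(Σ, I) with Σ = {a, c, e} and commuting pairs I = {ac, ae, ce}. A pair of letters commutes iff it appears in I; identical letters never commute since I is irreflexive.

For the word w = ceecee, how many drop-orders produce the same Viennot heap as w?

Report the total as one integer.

15

#0=c has no predecessor
#1=e has no predecessor
#2=e depends on [1:e]
#3=c depends on [0:c]
#4=e depends on [2:e]
#5=e depends on [4:e]
sources: [0:c, 1:e]
N(rest) = Σ N(rest − s) over sources s of rest; N(one piece) = 1:
  size 1 → [3]=1  [5]=1
  size 2 → [0,3]=1  [3,5]=2  [4,5]=1
  size 3 → [0,3,5]=3  [2,4,5]=1  [3,4,5]=3
  size 4 → [0,3,4,5]=6  [1,2,4,5]=1  [2,3,4,5]=4
  first=0(c) contributes 5
  first=1(e) contributes 10
|[w]| = 15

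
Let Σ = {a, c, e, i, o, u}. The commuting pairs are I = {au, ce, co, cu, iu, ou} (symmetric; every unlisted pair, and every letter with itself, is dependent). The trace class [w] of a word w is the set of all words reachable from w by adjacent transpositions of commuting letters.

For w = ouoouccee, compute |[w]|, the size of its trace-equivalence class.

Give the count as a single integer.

360

#0=o has no predecessor
#1=u has no predecessor
#2=o depends on [0:o]
#3=o depends on [2:o]
#4=u depends on [1:u]
#5=c has no predecessor
#6=c depends on [5:c]
#7=e depends on [3:o, 4:u]
#8=e depends on [7:e]
sources: [0:o, 1:u, 5:c]
N(rest) = Σ N(rest − s) over sources s of rest; N(one piece) = 1:
  size 1 → [6]=1  [8]=1
  size 2 → [5,6]=1  [6,8]=2  [7,8]=1
  size 3 → [3,7,8]=1  [4,7,8]=1  [5,6,8]=3  [6,7,8]=3
  size 4 → [1,4,7,8]=1  [2,3,7,8]=1  [3,4,7,8]=2  [3,6,7,8]=4  [4,6,7,8]=4  [5,6,7,8]=6
  size 5 → [0,2,3,7,8]=1  [1,3,4,7,8]=3  [1,4,6,7,8]=5  [2,3,4,7,8]=3  [2,3,6,7,8]=5  [3,4,6,7,8]=10  [3,5,6,7,8]=10  [4,5,6,7,8]=10
  size 6 → [0,2,3,4,7,8]=4  [0,2,3,6,7,8]=6  [1,2,3,4,7,8]=6  [1,3,4,6,7,8]=18  [1,4,5,6,7,8]=15  [2,3,4,6,7,8]=18  [2,3,5,6,7,8]=15  [3,4,5,6,7,8]=30
  size 7 → [0,1,2,3,4,7,8]=10  [0,2,3,4,6,7,8]=28  [0,2,3,5,6,7,8]=21  [1,2,3,4,6,7,8]=42  [1,3,4,5,6,7,8]=63  [2,3,4,5,6,7,8]=63
  first=0(o) contributes 168
  first=1(u) contributes 112
  first=5(c) contributes 80
|[w]| = 360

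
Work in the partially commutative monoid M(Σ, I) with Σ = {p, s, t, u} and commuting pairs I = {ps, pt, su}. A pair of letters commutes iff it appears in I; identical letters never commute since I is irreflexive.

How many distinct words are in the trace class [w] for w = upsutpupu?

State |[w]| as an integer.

9

piece 0:u — minimal
piece 1:p rests on {0:u}
piece 2:s — minimal
piece 3:u rests on {1:p}
piece 4:t rests on {2:s, 3:u}
piece 5:p rests on {3:u}
piece 6:u rests on {4:t, 5:p}
piece 7:p rests on {6:u}
piece 8:u rests on {7:p}
minimal pieces: {0:u, 2:s}
ways to finish when only these pieces remain (= sum over removing one remaining piece with nothing left below it):
  1 left: {8}→1
  2 left: {7,8}→1
  3 left: {6,7,8}→1
  4 left: {4,6,7,8}→1  {5,6,7,8}→1
  5 left: {2,4,6,7,8}→1  {4,5,6,7,8}→2
  6 left: {2,4,5,6,7,8}→3  {3,4,5,6,7,8}→2
  7 left: {1,3,4,5,6,7,8}→2  {2,3,4,5,6,7,8}→5
  placing 0:u first → 7 extensions
  placing 2:s first → 2 extensions
total linear extensions = 9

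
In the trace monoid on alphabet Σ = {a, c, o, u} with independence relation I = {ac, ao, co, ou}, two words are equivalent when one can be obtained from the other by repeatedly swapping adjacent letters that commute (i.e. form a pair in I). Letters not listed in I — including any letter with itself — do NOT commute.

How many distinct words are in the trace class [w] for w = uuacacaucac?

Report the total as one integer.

drop 0:u onto floor
drop 1:u onto {0:u}
drop 2:a onto {1:u}
drop 3:c onto {1:u}
drop 4:a onto {2:a}
drop 5:c onto {3:c}
drop 6:a onto {4:a}
drop 7:u onto {5:c, 6:a}
drop 8:c onto {7:u}
drop 9:a onto {7:u}
drop 10:c onto {8:c}
ground layer = {0:u}
drop-orders for the pieces not yet dropped (sum over which currently-grounded one goes next):
  1 to go: {9} 1  {10} 1
  2 to go: {8,10} 1  {9,10} 2
  3 to go: {8,9,10} 3
  4 to go: {7,8,9,10} 3
  5 to go: {5,7,8,9,10} 3  {6,7,8,9,10} 3
  6 to go: {3,5,7,8,9,10} 3  {4,6,7,8,9,10} 3  {5,6,7,8,9,10} 6
  7 to go: {2,4,6,7,8,9,10} 3  {3,5,6,7,8,9,10} 9  {4,5,6,7,8,9,10} 9
  8 to go: {2,4,5,6,7,8,9,10} 12  {3,4,5,6,7,8,9,10} 18
  9 to go: {2,3,4,5,6,7,8,9,10} 30
  if 0:u drops first: 30 orders

30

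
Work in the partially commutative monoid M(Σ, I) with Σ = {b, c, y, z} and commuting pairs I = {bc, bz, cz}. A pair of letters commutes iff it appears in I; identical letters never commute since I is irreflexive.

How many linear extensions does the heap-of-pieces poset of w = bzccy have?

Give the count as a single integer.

12

piece 0:b — minimal
piece 1:z — minimal
piece 2:c — minimal
piece 3:c rests on {2:c}
piece 4:y rests on {0:b, 1:z, 3:c}
minimal pieces: {0:b, 1:z, 2:c}
ways to finish when only these pieces remain (= sum over removing one remaining piece with nothing left below it):
  1 left: {4}→1
  2 left: {0,4}→1  {1,4}→1  {3,4}→1
  3 left: {0,1,4}→2  {0,3,4}→2  {1,3,4}→2  {2,3,4}→1
  placing 0:b first → 3 extensions
  placing 1:z first → 3 extensions
  placing 2:c first → 6 extensions
total linear extensions = 12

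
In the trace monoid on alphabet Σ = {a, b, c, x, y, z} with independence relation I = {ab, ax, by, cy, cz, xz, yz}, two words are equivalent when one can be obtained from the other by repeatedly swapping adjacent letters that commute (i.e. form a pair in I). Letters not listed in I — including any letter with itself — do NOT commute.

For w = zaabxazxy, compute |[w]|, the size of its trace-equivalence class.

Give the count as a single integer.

#0=z has no predecessor
#1=a depends on [0:z]
#2=a depends on [1:a]
#3=b depends on [0:z]
#4=x depends on [3:b]
#5=a depends on [2:a]
#6=z depends on [3:b, 5:a]
#7=x depends on [4:x]
#8=y depends on [5:a, 7:x]
sources: [0:z]
N(rest) = Σ N(rest − s) over sources s of rest; N(one piece) = 1:
  size 1 → [6]=1  [8]=1
  size 2 → [6,8]=2  [7,8]=1
  size 3 → [4,7,8]=1  [5,6,8]=2  [6,7,8]=3
  size 4 → [2,5,6,8]=2  [4,6,7,8]=4  [5,6,7,8]=5
  size 5 → [1,2,5,6,8]=2  [2,5,6,7,8]=7  [3,4,6,7,8]=4  [4,5,6,7,8]=9
  size 6 → [1,2,5,6,7,8]=9  [2,4,5,6,7,8]=16  [3,4,5,6,7,8]=13
  size 7 → [1,2,4,5,6,7,8]=25  [2,3,4,5,6,7,8]=29
  first=0(z) contributes 54

54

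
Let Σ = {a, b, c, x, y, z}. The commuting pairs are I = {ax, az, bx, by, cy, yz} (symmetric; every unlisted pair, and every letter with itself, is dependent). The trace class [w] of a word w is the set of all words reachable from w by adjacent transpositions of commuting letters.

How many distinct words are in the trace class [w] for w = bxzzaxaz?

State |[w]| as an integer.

36

#0=b has no predecessor
#1=x has no predecessor
#2=z depends on [0:b, 1:x]
#3=z depends on [2:z]
#4=a depends on [0:b]
#5=x depends on [3:z]
#6=a depends on [4:a]
#7=z depends on [5:x]
sources: [0:b, 1:x]
N(rest) = Σ N(rest − s) over sources s of rest; N(one piece) = 1:
  size 1 → [6]=1  [7]=1
  size 2 → [4,6]=1  [5,7]=1  [6,7]=2
  size 3 → [3,5,7]=1  [4,6,7]=3  [5,6,7]=3
  size 4 → [2,3,5,7]=1  [3,5,6,7]=4  [4,5,6,7]=6
  size 5 → [1,2,3,5,7]=1  [2,3,5,6,7]=5  [3,4,5,6,7]=10
  size 6 → [1,2,3,5,6,7]=6  [2,3,4,5,6,7]=15
  first=0(b) contributes 21
  first=1(x) contributes 15
|[w]| = 36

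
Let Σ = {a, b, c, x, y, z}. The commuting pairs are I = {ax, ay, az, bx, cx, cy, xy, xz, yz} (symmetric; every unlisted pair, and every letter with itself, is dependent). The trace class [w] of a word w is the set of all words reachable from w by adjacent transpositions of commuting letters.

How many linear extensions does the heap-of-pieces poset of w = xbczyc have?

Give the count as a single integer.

piece 0:x — minimal
piece 1:b — minimal
piece 2:c rests on {1:b}
piece 3:z rests on {2:c}
piece 4:y rests on {1:b}
piece 5:c rests on {3:z}
minimal pieces: {0:x, 1:b}
ways to finish when only these pieces remain (= sum over removing one remaining piece with nothing left below it):
  1 left: {0}→1  {4}→1  {5}→1
  2 left: {0,4}→2  {0,5}→2  {3,5}→1  {4,5}→2
  3 left: {0,3,5}→3  {0,4,5}→6  {2,3,5}→1  {3,4,5}→3
  4 left: {0,2,3,5}→4  {0,3,4,5}→12  {2,3,4,5}→4
  placing 0:x first → 4 extensions
  placing 1:b first → 20 extensions
total linear extensions = 24

24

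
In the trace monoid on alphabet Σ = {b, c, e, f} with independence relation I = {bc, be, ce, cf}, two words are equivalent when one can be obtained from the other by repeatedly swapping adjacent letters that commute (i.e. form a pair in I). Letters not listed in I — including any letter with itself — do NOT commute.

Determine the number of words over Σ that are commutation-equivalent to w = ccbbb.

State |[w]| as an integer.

0(c) covers ∅
1(c) covers 0:c
2(b) covers ∅
3(b) covers 2:b
4(b) covers 3:b
floor of heap: 0:c, 2:b
completions by unplaced set U, small U first (add the entries for U minus each lowest piece of U):
  |U|=1: {1}:1  {4}:1
  |U|=2: {0,1}:1  {1,4}:2  {3,4}:1
  |U|=3: {0,1,4}:3  {1,3,4}:3  {2,3,4}:1
  start at 0(c): 4
  start at 2(b): 6
sum over floor = 10

10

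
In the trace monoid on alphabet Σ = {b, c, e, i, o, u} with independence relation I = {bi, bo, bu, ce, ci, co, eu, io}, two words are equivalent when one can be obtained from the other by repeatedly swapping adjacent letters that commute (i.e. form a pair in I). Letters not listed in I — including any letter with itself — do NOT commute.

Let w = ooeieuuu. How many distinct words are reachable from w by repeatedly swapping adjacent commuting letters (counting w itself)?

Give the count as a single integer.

#0=o has no predecessor
#1=o depends on [0:o]
#2=e depends on [1:o]
#3=i depends on [2:e]
#4=e depends on [3:i]
#5=u depends on [3:i]
#6=u depends on [5:u]
#7=u depends on [6:u]
sources: [0:o]
N(rest) = Σ N(rest − s) over sources s of rest; N(one piece) = 1:
  size 1 → [4]=1  [7]=1
  size 2 → [4,7]=2  [6,7]=1
  size 3 → [4,6,7]=3  [5,6,7]=1
  size 4 → [4,5,6,7]=4
  size 5 → [3,4,5,6,7]=4
  size 6 → [2,3,4,5,6,7]=4
  first=0(o) contributes 4

4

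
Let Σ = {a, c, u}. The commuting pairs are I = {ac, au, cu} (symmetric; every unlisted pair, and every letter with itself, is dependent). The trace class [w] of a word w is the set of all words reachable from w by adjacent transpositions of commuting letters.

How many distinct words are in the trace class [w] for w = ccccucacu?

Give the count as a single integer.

252

piece 0:c — minimal
piece 1:c rests on {0:c}
piece 2:c rests on {1:c}
piece 3:c rests on {2:c}
piece 4:u — minimal
piece 5:c rests on {3:c}
piece 6:a — minimal
piece 7:c rests on {5:c}
piece 8:u rests on {4:u}
minimal pieces: {0:c, 4:u, 6:a}
ways to finish when only these pieces remain (= sum over removing one remaining piece with nothing left below it):
  1 left: {6}→1  {7}→1  {8}→1
  2 left: {4,8}→1  {5,7}→1  {6,7}→2  {6,8}→2  {7,8}→2
  3 left: {3,5,7}→1  {4,6,8}→3  {4,7,8}→3  {5,6,7}→3  {5,7,8}→3  {6,7,8}→6
  4 left: {2,3,5,7}→1  {3,5,6,7}→4  {3,5,7,8}→4  {4,5,7,8}→6  {4,6,7,8}→12  {5,6,7,8}→12
  5 left: {1,2,3,5,7}→1  {2,3,5,6,7}→5  {2,3,5,7,8}→5  {3,4,5,7,8}→10  {3,5,6,7,8}→20  {4,5,6,7,8}→30
  6 left: {0,1,2,3,5,7}→1  {1,2,3,5,6,7}→6  {1,2,3,5,7,8}→6  {2,3,4,5,7,8}→15  {2,3,5,6,7,8}→30  {3,4,5,6,7,8}→60
  7 left: {0,1,2,3,5,6,7}→7  {0,1,2,3,5,7,8}→7  {1,2,3,4,5,7,8}→21  {1,2,3,5,6,7,8}→42  {2,3,4,5,6,7,8}→105
  placing 0:c first → 168 extensions
  placing 4:u first → 56 extensions
  placing 6:a first → 28 extensions
total linear extensions = 252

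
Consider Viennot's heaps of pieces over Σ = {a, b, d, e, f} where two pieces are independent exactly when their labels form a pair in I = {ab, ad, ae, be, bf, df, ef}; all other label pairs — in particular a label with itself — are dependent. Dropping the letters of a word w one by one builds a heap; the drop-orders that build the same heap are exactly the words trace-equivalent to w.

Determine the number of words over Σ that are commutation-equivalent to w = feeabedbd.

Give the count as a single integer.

#0=f has no predecessor
#1=e has no predecessor
#2=e depends on [1:e]
#3=a depends on [0:f]
#4=b has no predecessor
#5=e depends on [2:e]
#6=d depends on [4:b, 5:e]
#7=b depends on [6:d]
#8=d depends on [7:b]
sources: [0:f, 1:e, 4:b]
N(rest) = Σ N(rest − s) over sources s of rest; N(one piece) = 1:
  size 1 → [3]=1  [8]=1
  size 2 → [0,3]=1  [3,8]=2  [7,8]=1
  size 3 → [0,3,8]=3  [3,7,8]=3  [6,7,8]=1
  size 4 → [0,3,7,8]=6  [3,6,7,8]=4  [4,6,7,8]=1  [5,6,7,8]=1
  size 5 → [0,3,6,7,8]=10  [2,5,6,7,8]=1  [3,4,6,7,8]=5  [3,5,6,7,8]=5  [4,5,6,7,8]=2
  size 6 → [0,3,4,6,7,8]=15  [0,3,5,6,7,8]=15  [1,2,5,6,7,8]=1  [2,3,5,6,7,8]=6  [2,4,5,6,7,8]=3  [3,4,5,6,7,8]=12
  size 7 → [0,2,3,5,6,7,8]=21  [0,3,4,5,6,7,8]=42  [1,2,3,5,6,7,8]=7  [1,2,4,5,6,7,8]=4  [2,3,4,5,6,7,8]=21
  first=0(f) contributes 32
  first=1(e) contributes 84
  first=4(b) contributes 28
|[w]| = 144

144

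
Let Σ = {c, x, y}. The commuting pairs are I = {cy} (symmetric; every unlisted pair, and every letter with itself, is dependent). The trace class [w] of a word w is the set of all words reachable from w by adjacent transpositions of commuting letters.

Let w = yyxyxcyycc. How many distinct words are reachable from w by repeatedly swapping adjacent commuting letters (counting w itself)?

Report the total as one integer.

drop 0:y onto floor
drop 1:y onto {0:y}
drop 2:x onto {1:y}
drop 3:y onto {2:x}
drop 4:x onto {3:y}
drop 5:c onto {4:x}
drop 6:y onto {4:x}
drop 7:y onto {6:y}
drop 8:c onto {5:c}
drop 9:c onto {8:c}
ground layer = {0:y}
drop-orders for the pieces not yet dropped (sum over which currently-grounded one goes next):
  1 to go: {7} 1  {9} 1
  2 to go: {6,7} 1  {7,9} 2  {8,9} 1
  3 to go: {5,8,9} 1  {6,7,9} 3  {7,8,9} 3
  4 to go: {5,7,8,9} 4  {6,7,8,9} 6
  5 to go: {5,6,7,8,9} 10
  6 to go: {4,5,6,7,8,9} 10
  7 to go: {3,4,5,6,7,8,9} 10
  8 to go: {2,3,4,5,6,7,8,9} 10
  if 0:y drops first: 10 orders

10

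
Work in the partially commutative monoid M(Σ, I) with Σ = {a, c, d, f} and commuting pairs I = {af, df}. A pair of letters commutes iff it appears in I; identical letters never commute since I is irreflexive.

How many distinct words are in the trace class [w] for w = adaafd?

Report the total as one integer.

0(a) covers ∅
1(d) covers 0:a
2(a) covers 1:d
3(a) covers 2:a
4(f) covers ∅
5(d) covers 3:a
floor of heap: 0:a, 4:f
completions by unplaced set U, small U first (add the entries for U minus each lowest piece of U):
  |U|=1: {4}:1  {5}:1
  |U|=2: {3,5}:1  {4,5}:2
  |U|=3: {2,3,5}:1  {3,4,5}:3
  |U|=4: {1,2,3,5}:1  {2,3,4,5}:4
  start at 0(a): 5
  start at 4(f): 1
sum over floor = 6

6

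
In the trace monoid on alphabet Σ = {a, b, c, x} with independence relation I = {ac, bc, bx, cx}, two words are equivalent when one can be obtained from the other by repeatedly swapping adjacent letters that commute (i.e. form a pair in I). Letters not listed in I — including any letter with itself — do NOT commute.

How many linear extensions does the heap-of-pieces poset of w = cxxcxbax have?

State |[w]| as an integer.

piece 0:c — minimal
piece 1:x — minimal
piece 2:x rests on {1:x}
piece 3:c rests on {0:c}
piece 4:x rests on {2:x}
piece 5:b — minimal
piece 6:a rests on {4:x, 5:b}
piece 7:x rests on {6:a}
minimal pieces: {0:c, 1:x, 5:b}
ways to finish when only these pieces remain (= sum over removing one remaining piece with nothing left below it):
  1 left: {3}→1  {7}→1
  2 left: {0,3}→1  {3,7}→2  {6,7}→1
  3 left: {0,3,7}→3  {3,6,7}→3  {4,6,7}→1  {5,6,7}→1
  4 left: {0,3,6,7}→6  {2,4,6,7}→1  {3,4,6,7}→4  {3,5,6,7}→4  {4,5,6,7}→2
  5 left: {0,3,4,6,7}→10  {0,3,5,6,7}→10  {1,2,4,6,7}→1  {2,3,4,6,7}→5  {2,4,5,6,7}→3  {3,4,5,6,7}→10
  6 left: {0,2,3,4,6,7}→15  {0,3,4,5,6,7}→30  {1,2,3,4,6,7}→6  {1,2,4,5,6,7}→4  {2,3,4,5,6,7}→18
  placing 0:c first → 28 extensions
  placing 1:x first → 63 extensions
  placing 5:b first → 21 extensions
total linear extensions = 112

112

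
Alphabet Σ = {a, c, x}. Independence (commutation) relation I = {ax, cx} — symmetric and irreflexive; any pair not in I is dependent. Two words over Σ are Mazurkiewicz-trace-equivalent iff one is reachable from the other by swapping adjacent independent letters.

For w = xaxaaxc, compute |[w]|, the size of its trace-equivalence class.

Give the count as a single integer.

35

0(x) covers ∅
1(a) covers ∅
2(x) covers 0:x
3(a) covers 1:a
4(a) covers 3:a
5(x) covers 2:x
6(c) covers 4:a
floor of heap: 0:x, 1:a
completions by unplaced set U, small U first (add the entries for U minus each lowest piece of U):
  |U|=1: {5}:1  {6}:1
  |U|=2: {2,5}:1  {4,6}:1  {5,6}:2
  |U|=3: {0,2,5}:1  {2,5,6}:3  {3,4,6}:1  {4,5,6}:3
  |U|=4: {0,2,5,6}:4  {1,3,4,6}:1  {2,4,5,6}:6  {3,4,5,6}:4
  |U|=5: {0,2,4,5,6}:10  {1,3,4,5,6}:5  {2,3,4,5,6}:10
  start at 0(x): 15
  start at 1(a): 20
sum over floor = 35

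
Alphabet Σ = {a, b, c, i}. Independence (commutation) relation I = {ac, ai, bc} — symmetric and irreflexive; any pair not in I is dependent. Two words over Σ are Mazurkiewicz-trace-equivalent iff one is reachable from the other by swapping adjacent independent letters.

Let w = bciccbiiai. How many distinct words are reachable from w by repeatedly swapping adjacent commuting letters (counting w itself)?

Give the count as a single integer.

30

#0=b has no predecessor
#1=c has no predecessor
#2=i depends on [0:b, 1:c]
#3=c depends on [2:i]
#4=c depends on [3:c]
#5=b depends on [2:i]
#6=i depends on [4:c, 5:b]
#7=i depends on [6:i]
#8=a depends on [5:b]
#9=i depends on [7:i]
sources: [0:b, 1:c]
N(rest) = Σ N(rest − s) over sources s of rest; N(one piece) = 1:
  size 1 → [8]=1  [9]=1
  size 2 → [7,9]=1  [8,9]=2
  size 3 → [6,7,9]=1  [7,8,9]=3
  size 4 → [4,6,7,9]=1  [6,7,8,9]=4
  size 5 → [3,4,6,7,9]=1  [4,6,7,8,9]=5  [5,6,7,8,9]=4
  size 6 → [3,4,6,7,8,9]=6  [4,5,6,7,8,9]=9
  size 7 → [3,4,5,6,7,8,9]=15
  size 8 → [2,3,4,5,6,7,8,9]=15
  first=0(b) contributes 15
  first=1(c) contributes 15
|[w]| = 30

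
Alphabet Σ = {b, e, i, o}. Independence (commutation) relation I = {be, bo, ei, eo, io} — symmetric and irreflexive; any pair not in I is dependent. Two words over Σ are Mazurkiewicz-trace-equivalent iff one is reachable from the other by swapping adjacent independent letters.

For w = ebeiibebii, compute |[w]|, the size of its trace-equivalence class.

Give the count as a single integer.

120

piece 0:e — minimal
piece 1:b — minimal
piece 2:e rests on {0:e}
piece 3:i rests on {1:b}
piece 4:i rests on {3:i}
piece 5:b rests on {4:i}
piece 6:e rests on {2:e}
piece 7:b rests on {5:b}
piece 8:i rests on {7:b}
piece 9:i rests on {8:i}
minimal pieces: {0:e, 1:b}
ways to finish when only these pieces remain (= sum over removing one remaining piece with nothing left below it):
  1 left: {6}→1  {9}→1
  2 left: {2,6}→1  {6,9}→2  {8,9}→1
  3 left: {0,2,6}→1  {2,6,9}→3  {6,8,9}→3  {7,8,9}→1
  4 left: {0,2,6,9}→4  {2,6,8,9}→6  {5,7,8,9}→1  {6,7,8,9}→4
  5 left: {0,2,6,8,9}→10  {2,6,7,8,9}→10  {4,5,7,8,9}→1  {5,6,7,8,9}→5
  6 left: {0,2,6,7,8,9}→20  {2,5,6,7,8,9}→15  {3,4,5,7,8,9}→1  {4,5,6,7,8,9}→6
  7 left: {0,2,5,6,7,8,9}→35  {1,3,4,5,7,8,9}→1  {2,4,5,6,7,8,9}→21  {3,4,5,6,7,8,9}→7
  8 left: {0,2,4,5,6,7,8,9}→56  {1,3,4,5,6,7,8,9}→8  {2,3,4,5,6,7,8,9}→28
  placing 0:e first → 36 extensions
  placing 1:b first → 84 extensions
total linear extensions = 120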